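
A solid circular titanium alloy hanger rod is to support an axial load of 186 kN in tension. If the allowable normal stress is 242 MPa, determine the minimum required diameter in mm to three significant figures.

31.3 mm

Required area A ≥ P/σ_allow = 186000/242 = 768.6 mm².
For a solid circular section, d ≥ √(4A/π) = 31.28 mm.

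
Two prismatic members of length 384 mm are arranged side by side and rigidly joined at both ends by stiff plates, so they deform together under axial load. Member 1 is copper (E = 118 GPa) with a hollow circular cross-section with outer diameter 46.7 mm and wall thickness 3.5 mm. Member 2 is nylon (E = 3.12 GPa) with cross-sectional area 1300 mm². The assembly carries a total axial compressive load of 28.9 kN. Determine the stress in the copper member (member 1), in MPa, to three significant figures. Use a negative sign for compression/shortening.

-56.7 MPa

A_1 = 475 mm².
Equal strain + equilibrium ⇒ each member carries load in proportion to AE: A₁E₁ = 56050000 N, A₂E₂ = 4056000 N, ΣAE = 60110000 N.
σ₁ = P·E₁/ΣAE = -28900·118000/60110000 = -56.74 MPa.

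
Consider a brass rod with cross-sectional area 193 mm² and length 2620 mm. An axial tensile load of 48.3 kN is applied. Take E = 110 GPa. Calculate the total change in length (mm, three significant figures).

5.96 mm

δ_mech = NL/(AE) = 48300·2620/(193·110000) = 5.961 mm.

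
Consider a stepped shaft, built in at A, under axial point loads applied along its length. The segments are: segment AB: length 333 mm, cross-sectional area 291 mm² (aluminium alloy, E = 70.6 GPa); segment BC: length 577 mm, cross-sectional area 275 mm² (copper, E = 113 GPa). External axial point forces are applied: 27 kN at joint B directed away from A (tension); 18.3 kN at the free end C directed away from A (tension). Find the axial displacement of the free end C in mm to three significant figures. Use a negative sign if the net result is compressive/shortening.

1.07 mm

Internal axial forces (sectioning from the free end, tension +): N_BC = 18.3 kN, N_AB = 45.3 kN.
δ_AB = 45300·333/(291·70600) = 0.7343 mm
δ_BC = 18300·577/(275·113000) = 0.3398 mm
δ = Σδ_i = 1.074 mm.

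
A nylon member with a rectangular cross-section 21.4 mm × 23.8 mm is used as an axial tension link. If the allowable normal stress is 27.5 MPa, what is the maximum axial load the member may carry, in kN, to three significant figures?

14.0 kN

A = 509.3 mm².
P_max = σ_allow · A = 27.5 · 509.3 = 14010 N = 14.01 kN.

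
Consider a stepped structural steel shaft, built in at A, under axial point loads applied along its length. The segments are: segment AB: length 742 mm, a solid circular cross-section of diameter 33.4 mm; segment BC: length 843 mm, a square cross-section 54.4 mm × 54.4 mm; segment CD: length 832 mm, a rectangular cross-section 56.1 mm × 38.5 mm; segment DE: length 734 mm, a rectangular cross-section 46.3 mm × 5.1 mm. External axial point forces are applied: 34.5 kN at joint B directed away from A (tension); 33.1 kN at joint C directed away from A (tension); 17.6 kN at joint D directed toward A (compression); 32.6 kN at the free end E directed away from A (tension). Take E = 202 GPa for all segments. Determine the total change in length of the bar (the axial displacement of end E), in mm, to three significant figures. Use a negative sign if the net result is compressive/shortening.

0.944 mm

Internal axial forces (sectioning from the free end, tension +): N_DE = 32.6 kN, N_CD = 15 kN, N_BC = 48.1 kN, N_AB = 82.6 kN.
A_AB = 876.2 mm².
A_BC = 2959 mm².
A_CD = 2160 mm².
A_DE = 236.1 mm².
δ_AB = 82600·742/(876.2·202000) = 0.3463 mm
δ_BC = 48100·843/(2959·202000) = 0.06783 mm
δ_CD = 15000·832/(2160·202000) = 0.0286 mm
δ_DE = 32600·734/(236.1·202000) = 0.5017 mm
δ = Σδ_i = 0.9444 mm.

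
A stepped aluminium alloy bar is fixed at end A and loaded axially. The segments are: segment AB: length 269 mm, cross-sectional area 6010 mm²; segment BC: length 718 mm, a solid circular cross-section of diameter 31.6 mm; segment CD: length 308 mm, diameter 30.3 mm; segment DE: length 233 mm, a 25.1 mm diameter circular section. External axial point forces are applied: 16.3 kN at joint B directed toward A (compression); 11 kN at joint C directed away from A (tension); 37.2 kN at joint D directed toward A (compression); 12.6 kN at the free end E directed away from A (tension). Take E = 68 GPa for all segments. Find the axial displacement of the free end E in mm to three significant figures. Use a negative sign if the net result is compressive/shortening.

-0.270 mm

Internal axial forces (sectioning from the free end, tension +): N_DE = 12.6 kN, N_CD = -24.6 kN, N_BC = -13.6 kN, N_AB = -29.9 kN.
A_BC = 784.3 mm².
A_CD = 721.1 mm².
A_DE = 494.8 mm².
δ_AB = -29900·269/(6010·68000) = -0.01968 mm
δ_BC = -13600·718/(784.3·68000) = -0.1831 mm
δ_CD = -24600·308/(721.1·68000) = -0.1545 mm
δ_DE = 12600·233/(494.8·68000) = 0.08725 mm
δ = Σδ_i = -0.2701 mm.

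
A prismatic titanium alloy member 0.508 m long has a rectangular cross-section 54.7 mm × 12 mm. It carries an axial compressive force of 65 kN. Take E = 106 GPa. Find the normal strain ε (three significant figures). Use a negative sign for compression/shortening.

A = 656.4 mm².
σ = N/A = -99.02 MPa; ε = σ/E = -99.02/106000 = -9.342e-04.

-9.34e-04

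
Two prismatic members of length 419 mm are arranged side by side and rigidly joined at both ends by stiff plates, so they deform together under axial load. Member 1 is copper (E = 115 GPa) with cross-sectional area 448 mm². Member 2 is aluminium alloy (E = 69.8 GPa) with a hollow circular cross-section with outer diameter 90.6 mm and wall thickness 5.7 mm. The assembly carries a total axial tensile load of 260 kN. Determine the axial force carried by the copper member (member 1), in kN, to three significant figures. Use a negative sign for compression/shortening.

85.0 kN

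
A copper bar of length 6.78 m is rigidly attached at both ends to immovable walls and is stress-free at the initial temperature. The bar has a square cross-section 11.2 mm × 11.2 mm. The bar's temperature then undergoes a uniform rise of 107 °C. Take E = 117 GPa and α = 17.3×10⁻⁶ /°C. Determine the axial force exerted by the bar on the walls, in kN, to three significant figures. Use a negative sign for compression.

-27.2 kN

Free thermal expansion αLΔT = 17.3e-6 · 6780 · 107 = 12.55 mm.
The walls impose strain ε = −(12.55)/6780 = -1.8511e-03; σ = Eε = 117000 · -1.8511e-03 = -216.6 MPa.
Wall reaction R = σ·A = -216.6·125.4 = -27170 N = -27.17 kN.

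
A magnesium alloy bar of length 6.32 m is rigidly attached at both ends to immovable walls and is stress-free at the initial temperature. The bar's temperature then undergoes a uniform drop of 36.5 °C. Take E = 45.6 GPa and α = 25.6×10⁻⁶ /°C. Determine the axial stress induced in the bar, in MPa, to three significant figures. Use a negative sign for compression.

Free thermal expansion αLΔT = 25.6e-6 · 6320 · -36.5 = -5.905 mm.
The walls impose strain ε = −(-5.905)/6320 = 9.3440e-04; σ = Eε = 45600 · 9.3440e-04 = 42.61 MPa.

42.6 MPa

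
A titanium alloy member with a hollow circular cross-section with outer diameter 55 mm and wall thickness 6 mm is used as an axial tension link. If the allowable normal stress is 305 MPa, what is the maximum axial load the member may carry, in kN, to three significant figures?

282 kN

A = 923.6 mm².
P_max = σ_allow · A = 305 · 923.6 = 281700 N = 281.7 kN.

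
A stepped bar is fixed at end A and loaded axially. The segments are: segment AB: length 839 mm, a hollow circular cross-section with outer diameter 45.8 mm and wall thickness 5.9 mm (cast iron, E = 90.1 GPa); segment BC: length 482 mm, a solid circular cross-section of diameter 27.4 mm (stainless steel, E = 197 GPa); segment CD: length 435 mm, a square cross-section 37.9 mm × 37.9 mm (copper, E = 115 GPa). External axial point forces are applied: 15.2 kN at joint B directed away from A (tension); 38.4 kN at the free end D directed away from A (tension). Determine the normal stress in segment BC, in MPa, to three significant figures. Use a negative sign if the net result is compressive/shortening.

65.1 MPa

Internal axial forces (sectioning from the free end, tension +): N_CD = 38.4 kN, N_BC = 38.4 kN, N_AB = 53.6 kN.
A_BC = 589.6 mm².
σ_BC = N_BC/A_BC = 38400/589.6 = 65.12 MPa.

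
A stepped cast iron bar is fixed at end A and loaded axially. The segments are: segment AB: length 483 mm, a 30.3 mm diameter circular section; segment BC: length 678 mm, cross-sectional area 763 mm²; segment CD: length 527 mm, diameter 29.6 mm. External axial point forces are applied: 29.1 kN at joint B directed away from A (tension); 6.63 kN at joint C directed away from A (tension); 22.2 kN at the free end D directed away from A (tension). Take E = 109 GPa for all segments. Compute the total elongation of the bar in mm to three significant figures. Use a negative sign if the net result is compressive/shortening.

0.747 mm

Internal axial forces (sectioning from the free end, tension +): N_CD = 22.2 kN, N_BC = 28.83 kN, N_AB = 57.93 kN.
A_AB = 721.1 mm².
A_CD = 688.1 mm².
δ_AB = 57930·483/(721.1·109000) = 0.356 mm
δ_BC = 28830·678/(763·109000) = 0.235 mm
δ_CD = 22200·527/(688.1·109000) = 0.156 mm
δ = Σδ_i = 0.747 mm.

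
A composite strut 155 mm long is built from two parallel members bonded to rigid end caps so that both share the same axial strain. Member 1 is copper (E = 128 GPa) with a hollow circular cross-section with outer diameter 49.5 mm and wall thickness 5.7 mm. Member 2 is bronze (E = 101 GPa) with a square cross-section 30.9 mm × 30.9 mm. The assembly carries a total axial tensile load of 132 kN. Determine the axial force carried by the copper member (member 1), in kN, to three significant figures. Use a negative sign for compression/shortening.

67.3 kN

A_1 = 784.3 mm².
A_2 = 954.8 mm².
Equal strain + equilibrium ⇒ each member carries load in proportion to AE: A₁E₁ = 100400000 N, A₂E₂ = 96440000 N, ΣAE = 196800000 N.
F₁ = P·A₁E₁/ΣAE = 132000·100400000/196800000 = 67330 N.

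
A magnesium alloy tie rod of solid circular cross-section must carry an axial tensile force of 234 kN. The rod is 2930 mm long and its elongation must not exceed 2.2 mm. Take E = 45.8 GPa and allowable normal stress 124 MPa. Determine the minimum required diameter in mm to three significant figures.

93.1 mm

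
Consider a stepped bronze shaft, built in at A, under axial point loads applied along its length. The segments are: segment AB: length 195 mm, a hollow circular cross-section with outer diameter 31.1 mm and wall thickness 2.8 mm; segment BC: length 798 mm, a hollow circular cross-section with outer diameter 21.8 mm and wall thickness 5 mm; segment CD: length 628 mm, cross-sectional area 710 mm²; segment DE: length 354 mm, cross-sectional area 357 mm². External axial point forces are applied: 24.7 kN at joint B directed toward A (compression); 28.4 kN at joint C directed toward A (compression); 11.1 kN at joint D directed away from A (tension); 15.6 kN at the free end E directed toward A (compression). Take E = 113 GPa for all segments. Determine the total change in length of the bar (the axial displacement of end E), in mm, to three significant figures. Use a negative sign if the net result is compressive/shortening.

Internal axial forces (sectioning from the free end, tension +): N_DE = -15.6 kN, N_CD = -4.5 kN, N_BC = -32.9 kN, N_AB = -57.6 kN.
A_AB = 248.9 mm².
A_BC = 263.9 mm².
δ_AB = -57600·195/(248.9·113000) = -0.3993 mm
δ_BC = -32900·798/(263.9·113000) = -0.8804 mm
δ_CD = -4500·628/(710·113000) = -0.03522 mm
δ_DE = -15600·354/(357·113000) = -0.1369 mm
δ = Σδ_i = -1.452 mm.

-1.45 mm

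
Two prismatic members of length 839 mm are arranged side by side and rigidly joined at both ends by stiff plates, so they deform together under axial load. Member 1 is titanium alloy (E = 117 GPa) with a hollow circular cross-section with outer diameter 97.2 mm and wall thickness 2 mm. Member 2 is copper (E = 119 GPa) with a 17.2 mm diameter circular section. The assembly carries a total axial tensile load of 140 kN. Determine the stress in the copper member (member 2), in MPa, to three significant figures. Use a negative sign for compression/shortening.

171 MPa

A_1 = 598.2 mm².
A_2 = 232.4 mm².
Equal strain + equilibrium ⇒ each member carries load in proportion to AE: A₁E₁ = 69980000 N, A₂E₂ = 27650000 N, ΣAE = 97630000 N.
σ₂ = P·E₂/ΣAE = 140000·119000/97630000 = 170.6 MPa.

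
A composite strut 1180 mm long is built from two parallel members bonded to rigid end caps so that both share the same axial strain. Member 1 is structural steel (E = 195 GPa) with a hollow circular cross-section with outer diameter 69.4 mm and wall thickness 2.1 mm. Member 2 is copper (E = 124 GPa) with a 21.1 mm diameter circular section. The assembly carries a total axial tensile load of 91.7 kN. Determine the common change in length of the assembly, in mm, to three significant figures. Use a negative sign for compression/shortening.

0.833 mm

A_1 = 444 mm².
A_2 = 349.7 mm².
Equal strain + equilibrium ⇒ each member carries load in proportion to AE: A₁E₁ = 86580000 N, A₂E₂ = 43360000 N, ΣAE = 129900000 N.
δ = PL/ΣAE = 91700·1180/129900000 = 0.8327 mm.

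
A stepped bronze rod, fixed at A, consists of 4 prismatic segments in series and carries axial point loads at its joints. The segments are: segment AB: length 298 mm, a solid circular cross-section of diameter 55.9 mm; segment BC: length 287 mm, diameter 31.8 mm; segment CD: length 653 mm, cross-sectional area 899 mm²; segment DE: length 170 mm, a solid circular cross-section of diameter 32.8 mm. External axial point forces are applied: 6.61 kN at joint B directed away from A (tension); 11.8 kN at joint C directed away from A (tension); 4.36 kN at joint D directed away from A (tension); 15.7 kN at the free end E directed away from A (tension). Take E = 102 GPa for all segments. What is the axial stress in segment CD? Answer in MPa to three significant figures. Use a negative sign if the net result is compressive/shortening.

Internal axial forces (sectioning from the free end, tension +): N_DE = 15.7 kN, N_CD = 20.06 kN, N_BC = 31.86 kN, N_AB = 38.47 kN.
σ_CD = N_CD/A_CD = 20060/899 = 22.31 MPa.

22.3 MPa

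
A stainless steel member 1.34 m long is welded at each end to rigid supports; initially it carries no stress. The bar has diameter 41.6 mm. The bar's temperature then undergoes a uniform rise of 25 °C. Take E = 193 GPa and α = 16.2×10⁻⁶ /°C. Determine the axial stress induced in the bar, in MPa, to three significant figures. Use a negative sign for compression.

Free thermal expansion αLΔT = 16.2e-6 · 1340 · 25 = 0.5427 mm.
The walls impose strain ε = −(0.5427)/1340 = -4.0500e-04; σ = Eε = 193000 · -4.0500e-04 = -78.16 MPa.

-78.2 MPa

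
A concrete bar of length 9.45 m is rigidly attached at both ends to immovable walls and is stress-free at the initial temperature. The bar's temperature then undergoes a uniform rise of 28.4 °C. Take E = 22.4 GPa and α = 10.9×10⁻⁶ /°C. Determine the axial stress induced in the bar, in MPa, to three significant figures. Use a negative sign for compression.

Free thermal expansion αLΔT = 10.9e-6 · 9450 · 28.4 = 2.925 mm.
The walls impose strain ε = −(2.925)/9450 = -3.0956e-04; σ = Eε = 22400 · -3.0956e-04 = -6.934 MPa.

-6.93 MPa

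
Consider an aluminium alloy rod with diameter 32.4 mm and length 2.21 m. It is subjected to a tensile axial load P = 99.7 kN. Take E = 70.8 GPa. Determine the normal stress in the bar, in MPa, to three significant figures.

121 MPa

A = 824.5 mm².
σ = N/A = 99700/824.5 = 120.9 MPa.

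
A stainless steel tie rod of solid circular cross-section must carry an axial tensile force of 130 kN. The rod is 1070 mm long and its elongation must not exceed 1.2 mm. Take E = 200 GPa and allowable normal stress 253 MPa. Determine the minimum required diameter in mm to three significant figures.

27.2 mm

Required area A ≥ P/σ_allow = 130000/253 = 513.8 mm².
For a solid circular section, d ≥ √(4A/π) = 25.58 mm.
Elongation limit: A ≥ PL/(Eδ_allow) = 130000·1070/(200000·1.2) = 579.6 mm² ⇒ d ≥ 27.17 mm.
The elongation limit governs.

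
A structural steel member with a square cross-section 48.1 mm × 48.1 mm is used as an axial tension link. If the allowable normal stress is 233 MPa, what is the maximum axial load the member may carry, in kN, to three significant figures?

A = 2314 mm².
P_max = σ_allow · A = 233 · 2314 = 539100 N = 539.1 kN.

539 kN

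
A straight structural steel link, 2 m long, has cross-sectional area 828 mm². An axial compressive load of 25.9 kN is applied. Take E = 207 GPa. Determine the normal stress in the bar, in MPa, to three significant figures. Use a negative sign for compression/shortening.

-31.3 MPa

σ = N/A = -25900/828 = -31.28 MPa.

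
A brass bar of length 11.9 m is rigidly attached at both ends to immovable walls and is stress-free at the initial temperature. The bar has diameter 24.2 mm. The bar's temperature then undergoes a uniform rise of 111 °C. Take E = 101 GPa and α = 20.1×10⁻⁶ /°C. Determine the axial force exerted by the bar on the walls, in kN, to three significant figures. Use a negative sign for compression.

-104 kN

Free thermal expansion αLΔT = 20.1e-6 · 11900 · 111 = 26.55 mm.
The walls impose strain ε = −(26.55)/11900 = -2.2311e-03; σ = Eε = 101000 · -2.2311e-03 = -225.3 MPa.
Wall reaction R = σ·A = -225.3·460 = -103600 N = -103.6 kN.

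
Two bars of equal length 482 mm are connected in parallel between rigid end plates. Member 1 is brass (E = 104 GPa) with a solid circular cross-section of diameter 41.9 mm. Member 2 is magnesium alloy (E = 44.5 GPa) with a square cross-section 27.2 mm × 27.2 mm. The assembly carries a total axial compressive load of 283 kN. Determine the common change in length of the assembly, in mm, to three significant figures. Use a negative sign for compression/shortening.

A_1 = 1379 mm².
A_2 = 739.8 mm².
Equal strain + equilibrium ⇒ each member carries load in proportion to AE: A₁E₁ = 143400000 N, A₂E₂ = 32920000 N, ΣAE = 176300000 N.
δ = PL/ΣAE = -283000·482/176300000 = -0.7736 mm.

-0.774 mm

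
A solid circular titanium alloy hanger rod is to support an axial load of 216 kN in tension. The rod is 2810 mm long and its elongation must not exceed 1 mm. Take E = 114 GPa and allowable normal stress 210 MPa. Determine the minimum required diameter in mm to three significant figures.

82.3 mm

Required area A ≥ P/σ_allow = 216000/210 = 1029 mm².
For a solid circular section, d ≥ √(4A/π) = 36.19 mm.
Elongation limit: A ≥ PL/(Eδ_allow) = 216000·2810/(114000·1) = 5324 mm² ⇒ d ≥ 82.33 mm.
The elongation limit governs.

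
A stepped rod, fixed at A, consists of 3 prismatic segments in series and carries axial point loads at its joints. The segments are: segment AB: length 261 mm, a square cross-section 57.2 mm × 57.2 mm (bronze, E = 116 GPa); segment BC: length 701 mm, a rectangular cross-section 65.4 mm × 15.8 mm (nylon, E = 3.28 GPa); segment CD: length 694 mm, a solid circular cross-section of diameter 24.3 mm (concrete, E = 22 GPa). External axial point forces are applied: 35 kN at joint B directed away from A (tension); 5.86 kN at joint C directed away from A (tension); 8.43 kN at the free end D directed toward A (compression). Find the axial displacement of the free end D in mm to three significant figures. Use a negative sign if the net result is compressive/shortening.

Internal axial forces (sectioning from the free end, tension +): N_CD = -8.43 kN, N_BC = -2.57 kN, N_AB = 32.43 kN.
A_AB = 3272 mm².
A_BC = 1033 mm².
A_CD = 463.8 mm².
δ_AB = 32430·261/(3272·116000) = 0.0223 mm
δ_BC = -2570·701/(1033·3280) = -0.5315 mm
δ_CD = -8430·694/(463.8·22000) = -0.5734 mm
δ = Σδ_i = -1.083 mm.

-1.08 mm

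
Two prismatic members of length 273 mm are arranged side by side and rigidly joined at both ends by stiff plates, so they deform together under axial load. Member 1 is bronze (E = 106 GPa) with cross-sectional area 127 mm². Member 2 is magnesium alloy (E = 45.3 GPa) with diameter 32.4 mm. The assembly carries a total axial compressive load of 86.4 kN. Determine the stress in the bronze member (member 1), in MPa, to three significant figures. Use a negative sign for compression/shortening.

-180 MPa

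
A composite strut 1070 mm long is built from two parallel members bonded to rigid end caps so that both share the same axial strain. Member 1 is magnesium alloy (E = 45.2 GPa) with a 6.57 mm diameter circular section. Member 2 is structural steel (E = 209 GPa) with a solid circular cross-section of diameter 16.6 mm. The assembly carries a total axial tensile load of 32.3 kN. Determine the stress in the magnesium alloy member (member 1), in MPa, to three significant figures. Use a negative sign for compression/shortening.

31.2 MPa

A_1 = 33.9 mm².
A_2 = 216.4 mm².
Equal strain + equilibrium ⇒ each member carries load in proportion to AE: A₁E₁ = 1532000 N, A₂E₂ = 45230000 N, ΣAE = 46770000 N.
σ₁ = P·E₁/ΣAE = 32300·45200/46770000 = 31.22 MPa.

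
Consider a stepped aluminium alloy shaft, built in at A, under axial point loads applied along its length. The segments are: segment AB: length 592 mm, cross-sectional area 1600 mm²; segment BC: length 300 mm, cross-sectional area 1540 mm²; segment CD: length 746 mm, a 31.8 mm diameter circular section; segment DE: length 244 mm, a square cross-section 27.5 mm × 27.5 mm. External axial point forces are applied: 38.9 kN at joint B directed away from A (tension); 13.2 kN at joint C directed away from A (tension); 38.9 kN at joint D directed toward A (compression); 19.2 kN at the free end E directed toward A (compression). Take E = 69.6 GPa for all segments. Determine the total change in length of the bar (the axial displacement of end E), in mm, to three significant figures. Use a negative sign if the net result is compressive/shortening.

-1.03 mm

Internal axial forces (sectioning from the free end, tension +): N_DE = -19.2 kN, N_CD = -58.1 kN, N_BC = -44.9 kN, N_AB = -6 kN.
A_CD = 794.2 mm².
A_DE = 756.2 mm².
δ_AB = -6000·592/(1600·69600) = -0.0319 mm
δ_BC = -44900·300/(1540·69600) = -0.1257 mm
δ_CD = -58100·746/(794.2·69600) = -0.7841 mm
δ_DE = -19200·244/(756.2·69600) = -0.08901 mm
δ = Σδ_i = -1.031 mm.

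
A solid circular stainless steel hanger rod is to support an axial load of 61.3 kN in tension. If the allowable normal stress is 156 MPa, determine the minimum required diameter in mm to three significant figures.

22.4 mm

Required area A ≥ P/σ_allow = 61300/156 = 392.9 mm².
For a solid circular section, d ≥ √(4A/π) = 22.37 mm.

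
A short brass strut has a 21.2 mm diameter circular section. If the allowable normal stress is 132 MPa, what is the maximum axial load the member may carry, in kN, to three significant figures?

A = 353 mm².
P_max = σ_allow · A = 132 · 353 = 46590 N = 46.59 kN.

46.6 kN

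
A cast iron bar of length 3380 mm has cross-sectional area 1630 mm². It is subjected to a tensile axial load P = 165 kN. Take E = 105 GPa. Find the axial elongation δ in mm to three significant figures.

3.26 mm

δ_mech = NL/(AE) = 165000·3380/(1630·105000) = 3.259 mm.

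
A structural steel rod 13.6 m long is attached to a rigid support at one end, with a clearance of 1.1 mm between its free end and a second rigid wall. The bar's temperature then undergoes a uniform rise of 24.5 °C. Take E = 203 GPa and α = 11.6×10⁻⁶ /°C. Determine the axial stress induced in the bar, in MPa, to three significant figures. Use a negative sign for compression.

Free thermal expansion αLΔT = 11.6e-6 · 13600 · 24.5 = 3.865 mm.
The walls engage after the gap closes; constrained expansion = 3.865 − 1.1 = 2.765 mm.
The walls impose strain ε = −(2.765)/13600 = -2.0332e-04; σ = Eε = 203000 · -2.0332e-04 = -41.27 MPa.

-41.3 MPa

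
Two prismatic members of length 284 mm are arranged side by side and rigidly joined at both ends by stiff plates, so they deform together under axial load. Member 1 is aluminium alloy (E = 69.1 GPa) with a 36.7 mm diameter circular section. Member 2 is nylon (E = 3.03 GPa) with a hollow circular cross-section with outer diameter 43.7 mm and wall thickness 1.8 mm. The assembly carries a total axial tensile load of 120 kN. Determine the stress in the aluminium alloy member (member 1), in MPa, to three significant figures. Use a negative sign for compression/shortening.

112 MPa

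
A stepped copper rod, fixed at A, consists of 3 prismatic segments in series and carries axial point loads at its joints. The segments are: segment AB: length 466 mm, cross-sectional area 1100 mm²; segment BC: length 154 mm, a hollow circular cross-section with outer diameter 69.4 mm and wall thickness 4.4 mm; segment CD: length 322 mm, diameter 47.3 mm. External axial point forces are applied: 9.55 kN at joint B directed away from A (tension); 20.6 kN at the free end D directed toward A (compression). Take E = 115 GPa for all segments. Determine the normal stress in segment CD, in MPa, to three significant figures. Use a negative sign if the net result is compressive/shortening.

Internal axial forces (sectioning from the free end, tension +): N_CD = -20.6 kN, N_BC = -20.6 kN, N_AB = -11.05 kN.
A_CD = 1757 mm².
σ_CD = N_CD/A_CD = -20600/1757 = -11.72 MPa.

-11.7 MPa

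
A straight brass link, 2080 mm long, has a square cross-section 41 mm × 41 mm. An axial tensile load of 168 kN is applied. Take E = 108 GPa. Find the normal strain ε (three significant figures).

A = 1681 mm².
σ = N/A = 99.94 MPa; ε = σ/E = 99.94/108000 = 9.254e-04.

9.25e-04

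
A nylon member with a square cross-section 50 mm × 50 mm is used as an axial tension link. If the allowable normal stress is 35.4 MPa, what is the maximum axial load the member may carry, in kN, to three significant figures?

88.5 kN

A = 2500 mm².
P_max = σ_allow · A = 35.4 · 2500 = 88500 N = 88.5 kN.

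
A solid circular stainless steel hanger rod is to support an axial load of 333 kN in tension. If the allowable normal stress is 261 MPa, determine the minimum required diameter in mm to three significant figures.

Required area A ≥ P/σ_allow = 333000/261 = 1276 mm².
For a solid circular section, d ≥ √(4A/π) = 40.3 mm.

40.3 mm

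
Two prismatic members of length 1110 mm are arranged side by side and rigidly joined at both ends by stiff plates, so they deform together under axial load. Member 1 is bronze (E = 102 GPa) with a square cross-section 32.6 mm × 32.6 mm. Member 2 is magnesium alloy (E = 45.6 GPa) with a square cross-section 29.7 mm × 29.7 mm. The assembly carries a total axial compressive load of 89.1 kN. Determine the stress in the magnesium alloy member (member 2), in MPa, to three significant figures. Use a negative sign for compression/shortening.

A_1 = 1063 mm².
A_2 = 882.1 mm².
Equal strain + equilibrium ⇒ each member carries load in proportion to AE: A₁E₁ = 108400000 N, A₂E₂ = 40220000 N, ΣAE = 148600000 N.
σ₂ = P·E₂/ΣAE = -89100·45600/148600000 = -27.34 MPa.

-27.3 MPa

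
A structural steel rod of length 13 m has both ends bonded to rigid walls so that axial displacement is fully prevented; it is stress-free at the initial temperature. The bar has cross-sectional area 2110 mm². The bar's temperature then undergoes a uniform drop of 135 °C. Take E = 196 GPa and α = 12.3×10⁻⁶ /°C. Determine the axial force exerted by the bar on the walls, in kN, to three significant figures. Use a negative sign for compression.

Free thermal expansion αLΔT = 12.3e-6 · 13000 · -135 = -21.59 mm.
The walls impose strain ε = −(-21.59)/13000 = 1.6605e-03; σ = Eε = 196000 · 1.6605e-03 = 325.5 MPa.
Wall reaction R = σ·A = 325.5·2110 = 686700 N = 686.7 kN.

687 kN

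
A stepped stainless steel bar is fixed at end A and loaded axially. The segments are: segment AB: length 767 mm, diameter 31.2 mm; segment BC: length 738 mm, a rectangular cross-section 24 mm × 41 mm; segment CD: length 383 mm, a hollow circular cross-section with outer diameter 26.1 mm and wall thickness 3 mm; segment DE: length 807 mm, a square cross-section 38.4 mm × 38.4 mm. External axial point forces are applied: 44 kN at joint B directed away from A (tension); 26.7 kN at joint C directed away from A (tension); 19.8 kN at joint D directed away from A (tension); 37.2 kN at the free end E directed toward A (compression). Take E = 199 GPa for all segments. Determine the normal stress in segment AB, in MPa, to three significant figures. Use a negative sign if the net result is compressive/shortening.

Internal axial forces (sectioning from the free end, tension +): N_DE = -37.2 kN, N_CD = -17.4 kN, N_BC = 9.3 kN, N_AB = 53.3 kN.
A_AB = 764.5 mm².
σ_AB = N_AB/A_AB = 53300/764.5 = 69.72 MPa.

69.7 MPa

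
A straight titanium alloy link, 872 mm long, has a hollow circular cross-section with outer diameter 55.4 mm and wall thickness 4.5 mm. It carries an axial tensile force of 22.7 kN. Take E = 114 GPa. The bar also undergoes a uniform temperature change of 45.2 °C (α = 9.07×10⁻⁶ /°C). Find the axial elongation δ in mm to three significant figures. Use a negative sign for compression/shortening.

A = 719.6 mm².
δ_mech = NL/(AE) = 22700·872/(719.6·114000) = 0.2413 mm.
δ_thermal = αLΔT = 9.07e-6·872·45.2 = 0.3575 mm.
δ = δ_mech + δ_thermal = 0.5988 mm.

0.599 mm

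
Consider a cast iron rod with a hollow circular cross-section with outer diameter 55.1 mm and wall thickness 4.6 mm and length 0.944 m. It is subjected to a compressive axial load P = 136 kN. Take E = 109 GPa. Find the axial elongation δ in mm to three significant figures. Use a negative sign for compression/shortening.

-1.61 mm

A = 729.8 mm².
δ_mech = NL/(AE) = -136000·944/(729.8·109000) = -1.614 mm.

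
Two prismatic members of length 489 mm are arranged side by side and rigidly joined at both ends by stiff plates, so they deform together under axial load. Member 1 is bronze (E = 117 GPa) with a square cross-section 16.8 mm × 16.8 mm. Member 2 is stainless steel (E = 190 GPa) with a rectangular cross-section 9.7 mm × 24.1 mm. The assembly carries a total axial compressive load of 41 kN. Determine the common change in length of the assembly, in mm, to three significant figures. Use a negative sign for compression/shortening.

-0.259 mm

A_1 = 282.2 mm².
A_2 = 233.8 mm².
Equal strain + equilibrium ⇒ each member carries load in proportion to AE: A₁E₁ = 33020000 N, A₂E₂ = 44420000 N, ΣAE = 77440000 N.
δ = PL/ΣAE = -41000·489/77440000 = -0.2589 mm.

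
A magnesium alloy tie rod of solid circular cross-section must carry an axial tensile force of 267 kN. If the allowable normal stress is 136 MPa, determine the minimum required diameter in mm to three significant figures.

Required area A ≥ P/σ_allow = 267000/136 = 1963 mm².
For a solid circular section, d ≥ √(4A/π) = 50 mm.

50.0 mm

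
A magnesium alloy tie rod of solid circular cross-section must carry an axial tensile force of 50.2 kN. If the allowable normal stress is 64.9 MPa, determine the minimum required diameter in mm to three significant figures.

31.4 mm

Required area A ≥ P/σ_allow = 50200/64.9 = 773.5 mm².
For a solid circular section, d ≥ √(4A/π) = 31.38 mm.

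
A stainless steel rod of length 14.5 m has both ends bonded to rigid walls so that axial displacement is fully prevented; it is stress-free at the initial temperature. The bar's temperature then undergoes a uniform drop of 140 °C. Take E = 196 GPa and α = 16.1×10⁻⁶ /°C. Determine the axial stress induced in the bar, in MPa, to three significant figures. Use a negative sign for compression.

Free thermal expansion αLΔT = 16.1e-6 · 14500 · -140 = -32.68 mm.
The walls impose strain ε = −(-32.68)/14500 = 2.2540e-03; σ = Eε = 196000 · 2.2540e-03 = 441.8 MPa.

442 MPa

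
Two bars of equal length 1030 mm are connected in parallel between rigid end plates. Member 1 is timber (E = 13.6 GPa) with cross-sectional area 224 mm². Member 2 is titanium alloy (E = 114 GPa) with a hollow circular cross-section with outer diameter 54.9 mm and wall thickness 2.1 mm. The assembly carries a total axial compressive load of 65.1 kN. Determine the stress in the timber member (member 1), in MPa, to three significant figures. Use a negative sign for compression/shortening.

-20.7 MPa

A_2 = 348.3 mm².
Equal strain + equilibrium ⇒ each member carries load in proportion to AE: A₁E₁ = 3046000 N, A₂E₂ = 39710000 N, ΣAE = 42760000 N.
σ₁ = P·E₁/ΣAE = -65100·13600/42760000 = -20.71 MPa.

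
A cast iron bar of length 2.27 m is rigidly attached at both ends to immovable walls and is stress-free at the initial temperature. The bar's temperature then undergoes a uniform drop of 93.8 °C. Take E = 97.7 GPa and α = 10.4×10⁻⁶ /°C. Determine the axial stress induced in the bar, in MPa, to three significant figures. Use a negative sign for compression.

95.3 MPa

Free thermal expansion αLΔT = 10.4e-6 · 2270 · -93.8 = -2.214 mm.
The walls impose strain ε = −(-2.214)/2270 = 9.7552e-04; σ = Eε = 97700 · 9.7552e-04 = 95.31 MPa.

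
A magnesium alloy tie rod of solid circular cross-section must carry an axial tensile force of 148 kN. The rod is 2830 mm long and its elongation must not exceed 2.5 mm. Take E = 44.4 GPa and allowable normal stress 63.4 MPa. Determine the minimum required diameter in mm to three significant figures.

Required area A ≥ P/σ_allow = 148000/63.4 = 2334 mm².
For a solid circular section, d ≥ √(4A/π) = 54.52 mm.
Elongation limit: A ≥ PL/(Eδ_allow) = 148000·2830/(44400·2.5) = 3773 mm² ⇒ d ≥ 69.31 mm.
The elongation limit governs.

69.3 mm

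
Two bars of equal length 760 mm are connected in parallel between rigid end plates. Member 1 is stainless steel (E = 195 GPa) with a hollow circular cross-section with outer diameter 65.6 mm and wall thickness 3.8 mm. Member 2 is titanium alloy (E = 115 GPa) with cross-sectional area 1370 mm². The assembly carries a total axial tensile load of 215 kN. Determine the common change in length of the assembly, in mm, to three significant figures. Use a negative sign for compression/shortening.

A_1 = 737.8 mm².
Equal strain + equilibrium ⇒ each member carries load in proportion to AE: A₁E₁ = 143900000 N, A₂E₂ = 157600000 N, ΣAE = 301400000 N.
δ = PL/ΣAE = 215000·760/301400000 = 0.5421 mm.

0.542 mm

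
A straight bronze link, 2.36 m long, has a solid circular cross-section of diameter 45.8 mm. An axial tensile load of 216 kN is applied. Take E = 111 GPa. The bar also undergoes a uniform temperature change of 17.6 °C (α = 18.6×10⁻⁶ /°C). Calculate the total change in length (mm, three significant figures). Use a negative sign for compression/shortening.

3.56 mm

A = 1647 mm².
δ_mech = NL/(AE) = 216000·2360/(1647·111000) = 2.788 mm.
δ_thermal = αLΔT = 18.6e-6·2360·17.6 = 0.7726 mm.
δ = δ_mech + δ_thermal = 3.56 mm.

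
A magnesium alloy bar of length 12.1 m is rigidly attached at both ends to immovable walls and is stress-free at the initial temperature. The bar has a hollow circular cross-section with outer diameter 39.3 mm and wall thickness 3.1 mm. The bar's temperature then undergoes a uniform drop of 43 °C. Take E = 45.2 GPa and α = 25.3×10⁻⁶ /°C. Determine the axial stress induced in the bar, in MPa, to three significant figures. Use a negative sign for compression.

Free thermal expansion αLΔT = 25.3e-6 · 12100 · -43 = -13.16 mm.
The walls impose strain ε = −(-13.16)/12100 = 1.0879e-03; σ = Eε = 45200 · 1.0879e-03 = 49.17 MPa.

49.2 MPa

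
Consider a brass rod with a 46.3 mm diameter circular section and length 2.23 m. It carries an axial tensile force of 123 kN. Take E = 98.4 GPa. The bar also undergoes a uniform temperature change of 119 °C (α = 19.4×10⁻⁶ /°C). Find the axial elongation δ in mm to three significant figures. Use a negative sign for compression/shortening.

A = 1684 mm².
δ_mech = NL/(AE) = 123000·2230/(1684·98400) = 1.656 mm.
δ_thermal = αLΔT = 19.4e-6·2230·119 = 5.148 mm.
δ = δ_mech + δ_thermal = 6.804 mm.

6.80 mm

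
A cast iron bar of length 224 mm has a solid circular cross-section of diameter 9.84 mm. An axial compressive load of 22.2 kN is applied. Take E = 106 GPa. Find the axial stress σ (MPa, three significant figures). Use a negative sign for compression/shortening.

A = 76.05 mm².
σ = N/A = -22200/76.05 = -291.9 MPa.

-292 MPa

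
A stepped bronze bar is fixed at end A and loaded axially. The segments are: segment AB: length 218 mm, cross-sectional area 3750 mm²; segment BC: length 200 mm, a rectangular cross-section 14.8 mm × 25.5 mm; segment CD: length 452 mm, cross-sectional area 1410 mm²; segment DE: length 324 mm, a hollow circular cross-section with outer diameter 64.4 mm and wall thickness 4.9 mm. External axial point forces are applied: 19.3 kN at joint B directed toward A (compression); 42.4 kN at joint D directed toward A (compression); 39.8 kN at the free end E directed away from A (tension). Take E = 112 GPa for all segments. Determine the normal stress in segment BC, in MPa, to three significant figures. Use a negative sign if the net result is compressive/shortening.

-6.89 MPa

Internal axial forces (sectioning from the free end, tension +): N_DE = 39.8 kN, N_CD = -2.6 kN, N_BC = -2.6 kN, N_AB = -21.9 kN.
A_BC = 377.4 mm².
σ_BC = N_BC/A_BC = -2600/377.4 = -6.889 MPa.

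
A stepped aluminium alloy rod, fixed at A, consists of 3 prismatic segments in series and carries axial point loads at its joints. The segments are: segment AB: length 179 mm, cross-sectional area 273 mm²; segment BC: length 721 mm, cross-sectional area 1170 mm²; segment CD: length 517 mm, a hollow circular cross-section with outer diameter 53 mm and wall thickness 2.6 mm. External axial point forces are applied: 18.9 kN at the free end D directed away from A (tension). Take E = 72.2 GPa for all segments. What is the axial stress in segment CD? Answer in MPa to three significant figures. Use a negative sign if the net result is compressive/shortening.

Internal axial forces (sectioning from the free end, tension +): N_CD = 18.9 kN, N_BC = 18.9 kN, N_AB = 18.9 kN.
A_CD = 411.7 mm².
σ_CD = N_CD/A_CD = 18900/411.7 = 45.91 MPa.

45.9 MPa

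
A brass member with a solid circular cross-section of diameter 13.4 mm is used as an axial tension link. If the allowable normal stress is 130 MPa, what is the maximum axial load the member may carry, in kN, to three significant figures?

18.3 kN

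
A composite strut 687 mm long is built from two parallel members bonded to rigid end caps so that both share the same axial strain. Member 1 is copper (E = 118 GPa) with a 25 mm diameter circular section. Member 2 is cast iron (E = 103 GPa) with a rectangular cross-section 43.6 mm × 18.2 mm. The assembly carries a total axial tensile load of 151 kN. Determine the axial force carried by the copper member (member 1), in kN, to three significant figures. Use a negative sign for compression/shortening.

A_1 = 490.9 mm².
A_2 = 793.5 mm².
Equal strain + equilibrium ⇒ each member carries load in proportion to AE: A₁E₁ = 57920000 N, A₂E₂ = 81730000 N, ΣAE = 139700000 N.
F₁ = P·A₁E₁/ΣAE = 151000·57920000/139700000 = 62630 N.

62.6 kN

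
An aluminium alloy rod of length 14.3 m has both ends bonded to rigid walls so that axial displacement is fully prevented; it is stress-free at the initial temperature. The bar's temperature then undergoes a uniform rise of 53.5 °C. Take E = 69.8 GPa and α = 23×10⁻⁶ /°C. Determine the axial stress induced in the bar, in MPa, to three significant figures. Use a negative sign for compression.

-85.9 MPa

Free thermal expansion αLΔT = 23e-6 · 14300 · 53.5 = 17.6 mm.
The walls impose strain ε = −(17.6)/14300 = -1.2305e-03; σ = Eε = 69800 · -1.2305e-03 = -85.89 MPa.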